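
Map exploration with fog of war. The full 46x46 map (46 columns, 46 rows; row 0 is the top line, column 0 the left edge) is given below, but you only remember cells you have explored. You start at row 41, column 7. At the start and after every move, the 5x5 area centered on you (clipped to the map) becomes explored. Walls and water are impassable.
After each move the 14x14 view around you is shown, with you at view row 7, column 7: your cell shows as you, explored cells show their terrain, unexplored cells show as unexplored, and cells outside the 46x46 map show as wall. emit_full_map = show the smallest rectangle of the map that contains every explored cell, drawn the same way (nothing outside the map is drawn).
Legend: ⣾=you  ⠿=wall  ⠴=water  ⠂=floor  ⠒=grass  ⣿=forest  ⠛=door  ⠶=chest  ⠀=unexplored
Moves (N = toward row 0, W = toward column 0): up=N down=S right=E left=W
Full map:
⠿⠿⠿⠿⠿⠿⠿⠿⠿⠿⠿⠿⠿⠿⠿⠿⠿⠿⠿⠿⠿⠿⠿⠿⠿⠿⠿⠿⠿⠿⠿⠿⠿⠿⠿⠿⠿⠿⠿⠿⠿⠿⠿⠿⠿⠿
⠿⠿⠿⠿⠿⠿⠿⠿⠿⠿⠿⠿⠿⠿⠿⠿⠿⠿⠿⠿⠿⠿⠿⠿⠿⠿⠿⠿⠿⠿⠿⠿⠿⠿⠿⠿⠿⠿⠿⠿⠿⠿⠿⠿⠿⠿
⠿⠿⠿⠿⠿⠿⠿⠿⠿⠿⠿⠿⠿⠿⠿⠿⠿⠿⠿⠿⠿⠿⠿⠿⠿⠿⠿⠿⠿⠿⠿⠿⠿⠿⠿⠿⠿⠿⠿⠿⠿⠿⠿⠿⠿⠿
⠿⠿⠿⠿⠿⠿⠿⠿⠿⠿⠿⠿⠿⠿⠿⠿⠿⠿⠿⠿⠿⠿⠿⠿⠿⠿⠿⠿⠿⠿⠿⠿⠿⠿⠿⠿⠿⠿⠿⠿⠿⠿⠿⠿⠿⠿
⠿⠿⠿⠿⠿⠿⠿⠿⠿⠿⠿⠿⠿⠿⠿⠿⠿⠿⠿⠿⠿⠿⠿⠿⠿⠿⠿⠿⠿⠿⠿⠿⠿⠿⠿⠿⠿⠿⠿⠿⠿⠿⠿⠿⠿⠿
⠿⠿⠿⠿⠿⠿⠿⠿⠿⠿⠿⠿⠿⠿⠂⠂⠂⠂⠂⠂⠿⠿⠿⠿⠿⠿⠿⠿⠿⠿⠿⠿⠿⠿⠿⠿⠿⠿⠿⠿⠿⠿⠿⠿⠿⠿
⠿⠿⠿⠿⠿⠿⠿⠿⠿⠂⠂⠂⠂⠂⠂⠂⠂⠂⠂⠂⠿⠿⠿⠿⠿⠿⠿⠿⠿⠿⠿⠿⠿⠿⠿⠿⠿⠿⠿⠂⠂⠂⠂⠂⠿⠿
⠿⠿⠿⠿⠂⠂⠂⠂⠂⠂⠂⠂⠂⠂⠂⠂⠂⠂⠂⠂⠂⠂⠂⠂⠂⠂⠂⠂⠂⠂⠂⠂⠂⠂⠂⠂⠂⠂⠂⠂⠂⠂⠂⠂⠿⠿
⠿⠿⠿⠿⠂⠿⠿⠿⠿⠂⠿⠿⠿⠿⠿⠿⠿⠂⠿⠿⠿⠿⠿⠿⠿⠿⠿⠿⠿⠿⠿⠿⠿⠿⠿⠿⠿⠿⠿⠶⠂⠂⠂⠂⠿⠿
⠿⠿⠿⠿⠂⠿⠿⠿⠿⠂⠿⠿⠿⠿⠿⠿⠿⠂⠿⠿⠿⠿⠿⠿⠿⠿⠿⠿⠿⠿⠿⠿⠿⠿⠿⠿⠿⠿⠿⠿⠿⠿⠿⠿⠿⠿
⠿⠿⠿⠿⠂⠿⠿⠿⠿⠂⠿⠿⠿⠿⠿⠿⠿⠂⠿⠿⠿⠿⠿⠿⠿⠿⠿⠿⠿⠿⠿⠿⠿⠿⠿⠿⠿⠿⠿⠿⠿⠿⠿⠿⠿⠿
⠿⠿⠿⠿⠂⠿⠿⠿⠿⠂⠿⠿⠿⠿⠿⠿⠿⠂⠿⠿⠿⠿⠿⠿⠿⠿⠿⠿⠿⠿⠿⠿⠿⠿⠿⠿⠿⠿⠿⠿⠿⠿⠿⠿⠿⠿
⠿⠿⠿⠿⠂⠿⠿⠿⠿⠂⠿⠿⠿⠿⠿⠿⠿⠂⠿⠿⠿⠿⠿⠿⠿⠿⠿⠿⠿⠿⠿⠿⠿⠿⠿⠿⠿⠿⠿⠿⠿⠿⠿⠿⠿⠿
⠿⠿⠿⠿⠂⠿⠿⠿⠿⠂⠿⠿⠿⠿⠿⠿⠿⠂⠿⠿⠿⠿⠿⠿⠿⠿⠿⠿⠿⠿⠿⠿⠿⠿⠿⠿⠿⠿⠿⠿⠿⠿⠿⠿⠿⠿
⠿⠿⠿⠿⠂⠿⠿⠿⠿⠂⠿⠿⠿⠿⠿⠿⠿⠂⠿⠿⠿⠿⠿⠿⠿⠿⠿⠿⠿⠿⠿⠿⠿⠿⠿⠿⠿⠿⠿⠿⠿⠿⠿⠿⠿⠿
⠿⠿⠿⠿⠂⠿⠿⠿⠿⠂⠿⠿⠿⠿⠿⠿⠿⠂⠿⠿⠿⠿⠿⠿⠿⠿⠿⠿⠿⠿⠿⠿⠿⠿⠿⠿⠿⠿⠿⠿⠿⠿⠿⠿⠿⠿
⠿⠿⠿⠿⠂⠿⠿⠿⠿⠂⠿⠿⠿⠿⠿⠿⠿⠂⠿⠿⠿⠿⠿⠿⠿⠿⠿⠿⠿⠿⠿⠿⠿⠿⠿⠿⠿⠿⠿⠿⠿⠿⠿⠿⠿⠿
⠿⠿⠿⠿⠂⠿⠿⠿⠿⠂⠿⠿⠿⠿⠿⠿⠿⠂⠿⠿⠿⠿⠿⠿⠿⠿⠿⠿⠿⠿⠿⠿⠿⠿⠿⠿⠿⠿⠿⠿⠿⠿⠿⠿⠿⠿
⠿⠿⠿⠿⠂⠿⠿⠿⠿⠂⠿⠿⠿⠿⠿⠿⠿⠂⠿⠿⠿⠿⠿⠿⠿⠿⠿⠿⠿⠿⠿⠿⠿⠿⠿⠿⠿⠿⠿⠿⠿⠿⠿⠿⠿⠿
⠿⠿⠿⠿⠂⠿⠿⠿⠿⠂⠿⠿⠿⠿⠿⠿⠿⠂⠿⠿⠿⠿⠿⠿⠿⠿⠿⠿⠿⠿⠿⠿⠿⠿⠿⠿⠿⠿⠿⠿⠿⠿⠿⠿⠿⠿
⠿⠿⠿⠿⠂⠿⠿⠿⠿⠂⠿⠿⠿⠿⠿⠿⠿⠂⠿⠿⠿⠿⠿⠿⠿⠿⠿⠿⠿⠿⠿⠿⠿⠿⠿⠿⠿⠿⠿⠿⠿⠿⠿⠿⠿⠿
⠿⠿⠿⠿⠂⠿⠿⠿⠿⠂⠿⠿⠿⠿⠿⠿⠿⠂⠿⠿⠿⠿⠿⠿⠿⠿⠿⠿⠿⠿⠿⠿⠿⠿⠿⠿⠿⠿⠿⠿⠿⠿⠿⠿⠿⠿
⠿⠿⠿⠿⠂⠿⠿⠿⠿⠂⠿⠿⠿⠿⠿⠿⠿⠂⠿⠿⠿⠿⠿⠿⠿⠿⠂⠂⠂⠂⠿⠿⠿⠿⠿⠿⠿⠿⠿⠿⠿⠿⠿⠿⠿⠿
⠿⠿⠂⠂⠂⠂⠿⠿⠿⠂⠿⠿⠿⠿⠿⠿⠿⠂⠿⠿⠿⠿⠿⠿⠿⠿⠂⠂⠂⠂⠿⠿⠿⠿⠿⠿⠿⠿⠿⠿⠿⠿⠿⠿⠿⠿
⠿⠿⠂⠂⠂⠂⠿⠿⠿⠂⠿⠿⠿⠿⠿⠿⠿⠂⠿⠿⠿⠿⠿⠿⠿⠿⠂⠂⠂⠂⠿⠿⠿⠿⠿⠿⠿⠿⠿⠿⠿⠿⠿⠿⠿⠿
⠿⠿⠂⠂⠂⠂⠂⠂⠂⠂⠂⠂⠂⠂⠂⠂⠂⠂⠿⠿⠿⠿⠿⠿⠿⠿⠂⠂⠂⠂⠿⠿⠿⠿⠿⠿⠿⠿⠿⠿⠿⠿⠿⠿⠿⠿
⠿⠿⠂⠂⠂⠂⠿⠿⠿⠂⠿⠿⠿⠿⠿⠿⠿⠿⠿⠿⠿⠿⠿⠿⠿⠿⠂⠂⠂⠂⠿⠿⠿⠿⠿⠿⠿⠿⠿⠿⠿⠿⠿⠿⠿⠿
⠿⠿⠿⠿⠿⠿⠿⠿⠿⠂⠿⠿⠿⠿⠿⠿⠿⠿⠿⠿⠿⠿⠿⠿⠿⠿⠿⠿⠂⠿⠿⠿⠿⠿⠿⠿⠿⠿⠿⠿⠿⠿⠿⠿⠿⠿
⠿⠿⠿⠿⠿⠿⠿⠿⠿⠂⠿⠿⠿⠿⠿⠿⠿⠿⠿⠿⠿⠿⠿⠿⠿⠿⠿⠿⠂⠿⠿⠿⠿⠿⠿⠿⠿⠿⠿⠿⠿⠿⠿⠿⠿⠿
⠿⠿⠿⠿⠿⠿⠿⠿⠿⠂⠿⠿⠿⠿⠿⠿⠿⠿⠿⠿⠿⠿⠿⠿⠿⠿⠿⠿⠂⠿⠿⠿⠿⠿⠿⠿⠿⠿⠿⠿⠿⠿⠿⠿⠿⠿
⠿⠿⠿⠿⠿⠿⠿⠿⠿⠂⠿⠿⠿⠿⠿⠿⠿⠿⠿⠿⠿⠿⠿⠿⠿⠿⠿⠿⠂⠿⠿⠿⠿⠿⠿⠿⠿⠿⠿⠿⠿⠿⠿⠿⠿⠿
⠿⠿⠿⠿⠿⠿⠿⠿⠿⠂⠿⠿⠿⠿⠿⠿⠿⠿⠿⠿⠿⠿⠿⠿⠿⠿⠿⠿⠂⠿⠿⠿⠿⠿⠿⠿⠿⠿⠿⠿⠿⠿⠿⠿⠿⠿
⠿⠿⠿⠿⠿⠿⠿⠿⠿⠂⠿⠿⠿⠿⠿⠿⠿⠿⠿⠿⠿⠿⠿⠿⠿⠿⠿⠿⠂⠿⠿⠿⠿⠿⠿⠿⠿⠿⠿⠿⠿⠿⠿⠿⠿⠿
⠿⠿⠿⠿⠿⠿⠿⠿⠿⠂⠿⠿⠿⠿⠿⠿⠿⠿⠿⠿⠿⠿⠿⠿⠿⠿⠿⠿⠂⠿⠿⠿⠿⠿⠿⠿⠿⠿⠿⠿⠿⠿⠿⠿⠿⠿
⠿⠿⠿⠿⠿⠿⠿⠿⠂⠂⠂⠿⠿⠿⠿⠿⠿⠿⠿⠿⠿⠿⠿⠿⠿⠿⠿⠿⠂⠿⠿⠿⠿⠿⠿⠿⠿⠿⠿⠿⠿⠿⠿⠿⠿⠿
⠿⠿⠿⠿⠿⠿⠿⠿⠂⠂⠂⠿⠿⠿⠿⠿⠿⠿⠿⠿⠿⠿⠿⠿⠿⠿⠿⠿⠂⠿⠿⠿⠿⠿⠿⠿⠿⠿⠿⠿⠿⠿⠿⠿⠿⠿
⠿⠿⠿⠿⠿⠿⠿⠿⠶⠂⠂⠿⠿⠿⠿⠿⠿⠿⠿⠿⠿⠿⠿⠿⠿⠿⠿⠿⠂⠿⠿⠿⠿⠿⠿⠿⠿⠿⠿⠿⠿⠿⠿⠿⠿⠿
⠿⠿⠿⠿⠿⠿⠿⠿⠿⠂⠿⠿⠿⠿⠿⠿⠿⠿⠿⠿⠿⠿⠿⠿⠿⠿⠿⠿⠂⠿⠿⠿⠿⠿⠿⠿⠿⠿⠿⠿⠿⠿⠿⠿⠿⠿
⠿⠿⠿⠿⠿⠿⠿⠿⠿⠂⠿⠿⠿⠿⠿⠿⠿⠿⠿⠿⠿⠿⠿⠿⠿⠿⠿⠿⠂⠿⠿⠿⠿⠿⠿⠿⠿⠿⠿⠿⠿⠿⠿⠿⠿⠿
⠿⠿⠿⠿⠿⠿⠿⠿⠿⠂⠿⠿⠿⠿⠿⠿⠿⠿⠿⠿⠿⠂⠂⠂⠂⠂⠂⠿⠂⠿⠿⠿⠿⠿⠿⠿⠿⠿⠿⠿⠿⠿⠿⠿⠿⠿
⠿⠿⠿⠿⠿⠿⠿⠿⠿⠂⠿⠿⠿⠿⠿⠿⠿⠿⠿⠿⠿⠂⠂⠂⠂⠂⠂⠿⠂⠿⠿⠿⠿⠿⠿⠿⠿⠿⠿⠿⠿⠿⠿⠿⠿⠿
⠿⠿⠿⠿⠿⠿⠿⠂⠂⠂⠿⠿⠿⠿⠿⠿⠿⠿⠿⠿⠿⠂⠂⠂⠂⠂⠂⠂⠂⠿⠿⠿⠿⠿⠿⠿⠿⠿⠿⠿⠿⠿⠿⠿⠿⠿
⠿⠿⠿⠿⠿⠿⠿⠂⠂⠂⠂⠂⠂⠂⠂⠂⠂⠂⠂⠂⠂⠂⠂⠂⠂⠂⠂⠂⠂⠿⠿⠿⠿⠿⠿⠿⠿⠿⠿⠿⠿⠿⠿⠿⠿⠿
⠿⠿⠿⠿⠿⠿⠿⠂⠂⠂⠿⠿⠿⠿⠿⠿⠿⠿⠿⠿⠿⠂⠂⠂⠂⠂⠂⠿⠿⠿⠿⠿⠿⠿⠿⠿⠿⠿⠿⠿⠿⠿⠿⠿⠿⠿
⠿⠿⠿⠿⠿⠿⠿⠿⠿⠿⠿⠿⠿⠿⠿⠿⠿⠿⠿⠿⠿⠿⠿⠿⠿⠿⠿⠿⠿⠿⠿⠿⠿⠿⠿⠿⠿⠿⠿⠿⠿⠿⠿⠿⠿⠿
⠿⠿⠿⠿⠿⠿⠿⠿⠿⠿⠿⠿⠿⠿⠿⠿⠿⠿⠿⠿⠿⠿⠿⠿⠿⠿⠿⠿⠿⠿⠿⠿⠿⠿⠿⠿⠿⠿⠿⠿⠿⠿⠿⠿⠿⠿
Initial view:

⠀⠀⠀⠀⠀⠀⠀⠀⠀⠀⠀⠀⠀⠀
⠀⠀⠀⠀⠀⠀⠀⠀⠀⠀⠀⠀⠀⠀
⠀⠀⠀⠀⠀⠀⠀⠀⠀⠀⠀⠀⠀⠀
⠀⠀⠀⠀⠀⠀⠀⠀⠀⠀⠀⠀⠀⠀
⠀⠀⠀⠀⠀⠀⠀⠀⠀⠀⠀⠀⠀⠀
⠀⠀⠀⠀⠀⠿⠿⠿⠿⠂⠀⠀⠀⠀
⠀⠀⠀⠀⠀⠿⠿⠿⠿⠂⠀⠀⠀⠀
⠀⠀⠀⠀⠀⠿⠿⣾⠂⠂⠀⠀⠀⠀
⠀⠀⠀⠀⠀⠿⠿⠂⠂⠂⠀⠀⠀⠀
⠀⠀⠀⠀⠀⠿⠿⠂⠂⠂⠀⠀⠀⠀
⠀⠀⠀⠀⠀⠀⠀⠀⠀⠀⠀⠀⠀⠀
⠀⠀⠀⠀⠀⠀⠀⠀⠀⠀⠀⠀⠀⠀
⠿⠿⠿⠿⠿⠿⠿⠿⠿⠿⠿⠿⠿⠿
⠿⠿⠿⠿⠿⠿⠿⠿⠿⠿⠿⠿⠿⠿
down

⠀⠀⠀⠀⠀⠀⠀⠀⠀⠀⠀⠀⠀⠀
⠀⠀⠀⠀⠀⠀⠀⠀⠀⠀⠀⠀⠀⠀
⠀⠀⠀⠀⠀⠀⠀⠀⠀⠀⠀⠀⠀⠀
⠀⠀⠀⠀⠀⠀⠀⠀⠀⠀⠀⠀⠀⠀
⠀⠀⠀⠀⠀⠿⠿⠿⠿⠂⠀⠀⠀⠀
⠀⠀⠀⠀⠀⠿⠿⠿⠿⠂⠀⠀⠀⠀
⠀⠀⠀⠀⠀⠿⠿⠂⠂⠂⠀⠀⠀⠀
⠀⠀⠀⠀⠀⠿⠿⣾⠂⠂⠀⠀⠀⠀
⠀⠀⠀⠀⠀⠿⠿⠂⠂⠂⠀⠀⠀⠀
⠀⠀⠀⠀⠀⠿⠿⠿⠿⠿⠀⠀⠀⠀
⠀⠀⠀⠀⠀⠀⠀⠀⠀⠀⠀⠀⠀⠀
⠿⠿⠿⠿⠿⠿⠿⠿⠿⠿⠿⠿⠿⠿
⠿⠿⠿⠿⠿⠿⠿⠿⠿⠿⠿⠿⠿⠿
⠿⠿⠿⠿⠿⠿⠿⠿⠿⠿⠿⠿⠿⠿

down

⠀⠀⠀⠀⠀⠀⠀⠀⠀⠀⠀⠀⠀⠀
⠀⠀⠀⠀⠀⠀⠀⠀⠀⠀⠀⠀⠀⠀
⠀⠀⠀⠀⠀⠀⠀⠀⠀⠀⠀⠀⠀⠀
⠀⠀⠀⠀⠀⠿⠿⠿⠿⠂⠀⠀⠀⠀
⠀⠀⠀⠀⠀⠿⠿⠿⠿⠂⠀⠀⠀⠀
⠀⠀⠀⠀⠀⠿⠿⠂⠂⠂⠀⠀⠀⠀
⠀⠀⠀⠀⠀⠿⠿⠂⠂⠂⠀⠀⠀⠀
⠀⠀⠀⠀⠀⠿⠿⣾⠂⠂⠀⠀⠀⠀
⠀⠀⠀⠀⠀⠿⠿⠿⠿⠿⠀⠀⠀⠀
⠀⠀⠀⠀⠀⠿⠿⠿⠿⠿⠀⠀⠀⠀
⠿⠿⠿⠿⠿⠿⠿⠿⠿⠿⠿⠿⠿⠿
⠿⠿⠿⠿⠿⠿⠿⠿⠿⠿⠿⠿⠿⠿
⠿⠿⠿⠿⠿⠿⠿⠿⠿⠿⠿⠿⠿⠿
⠿⠿⠿⠿⠿⠿⠿⠿⠿⠿⠿⠿⠿⠿

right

⠀⠀⠀⠀⠀⠀⠀⠀⠀⠀⠀⠀⠀⠀
⠀⠀⠀⠀⠀⠀⠀⠀⠀⠀⠀⠀⠀⠀
⠀⠀⠀⠀⠀⠀⠀⠀⠀⠀⠀⠀⠀⠀
⠀⠀⠀⠀⠿⠿⠿⠿⠂⠀⠀⠀⠀⠀
⠀⠀⠀⠀⠿⠿⠿⠿⠂⠀⠀⠀⠀⠀
⠀⠀⠀⠀⠿⠿⠂⠂⠂⠿⠀⠀⠀⠀
⠀⠀⠀⠀⠿⠿⠂⠂⠂⠂⠀⠀⠀⠀
⠀⠀⠀⠀⠿⠿⠂⣾⠂⠿⠀⠀⠀⠀
⠀⠀⠀⠀⠿⠿⠿⠿⠿⠿⠀⠀⠀⠀
⠀⠀⠀⠀⠿⠿⠿⠿⠿⠿⠀⠀⠀⠀
⠿⠿⠿⠿⠿⠿⠿⠿⠿⠿⠿⠿⠿⠿
⠿⠿⠿⠿⠿⠿⠿⠿⠿⠿⠿⠿⠿⠿
⠿⠿⠿⠿⠿⠿⠿⠿⠿⠿⠿⠿⠿⠿
⠿⠿⠿⠿⠿⠿⠿⠿⠿⠿⠿⠿⠿⠿

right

⠀⠀⠀⠀⠀⠀⠀⠀⠀⠀⠀⠀⠀⠀
⠀⠀⠀⠀⠀⠀⠀⠀⠀⠀⠀⠀⠀⠀
⠀⠀⠀⠀⠀⠀⠀⠀⠀⠀⠀⠀⠀⠀
⠀⠀⠀⠿⠿⠿⠿⠂⠀⠀⠀⠀⠀⠀
⠀⠀⠀⠿⠿⠿⠿⠂⠀⠀⠀⠀⠀⠀
⠀⠀⠀⠿⠿⠂⠂⠂⠿⠿⠀⠀⠀⠀
⠀⠀⠀⠿⠿⠂⠂⠂⠂⠂⠀⠀⠀⠀
⠀⠀⠀⠿⠿⠂⠂⣾⠿⠿⠀⠀⠀⠀
⠀⠀⠀⠿⠿⠿⠿⠿⠿⠿⠀⠀⠀⠀
⠀⠀⠀⠿⠿⠿⠿⠿⠿⠿⠀⠀⠀⠀
⠿⠿⠿⠿⠿⠿⠿⠿⠿⠿⠿⠿⠿⠿
⠿⠿⠿⠿⠿⠿⠿⠿⠿⠿⠿⠿⠿⠿
⠿⠿⠿⠿⠿⠿⠿⠿⠿⠿⠿⠿⠿⠿
⠿⠿⠿⠿⠿⠿⠿⠿⠿⠿⠿⠿⠿⠿

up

⠀⠀⠀⠀⠀⠀⠀⠀⠀⠀⠀⠀⠀⠀
⠀⠀⠀⠀⠀⠀⠀⠀⠀⠀⠀⠀⠀⠀
⠀⠀⠀⠀⠀⠀⠀⠀⠀⠀⠀⠀⠀⠀
⠀⠀⠀⠀⠀⠀⠀⠀⠀⠀⠀⠀⠀⠀
⠀⠀⠀⠿⠿⠿⠿⠂⠀⠀⠀⠀⠀⠀
⠀⠀⠀⠿⠿⠿⠿⠂⠿⠿⠀⠀⠀⠀
⠀⠀⠀⠿⠿⠂⠂⠂⠿⠿⠀⠀⠀⠀
⠀⠀⠀⠿⠿⠂⠂⣾⠂⠂⠀⠀⠀⠀
⠀⠀⠀⠿⠿⠂⠂⠂⠿⠿⠀⠀⠀⠀
⠀⠀⠀⠿⠿⠿⠿⠿⠿⠿⠀⠀⠀⠀
⠀⠀⠀⠿⠿⠿⠿⠿⠿⠿⠀⠀⠀⠀
⠿⠿⠿⠿⠿⠿⠿⠿⠿⠿⠿⠿⠿⠿
⠿⠿⠿⠿⠿⠿⠿⠿⠿⠿⠿⠿⠿⠿
⠿⠿⠿⠿⠿⠿⠿⠿⠿⠿⠿⠿⠿⠿

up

⠀⠀⠀⠀⠀⠀⠀⠀⠀⠀⠀⠀⠀⠀
⠀⠀⠀⠀⠀⠀⠀⠀⠀⠀⠀⠀⠀⠀
⠀⠀⠀⠀⠀⠀⠀⠀⠀⠀⠀⠀⠀⠀
⠀⠀⠀⠀⠀⠀⠀⠀⠀⠀⠀⠀⠀⠀
⠀⠀⠀⠀⠀⠀⠀⠀⠀⠀⠀⠀⠀⠀
⠀⠀⠀⠿⠿⠿⠿⠂⠿⠿⠀⠀⠀⠀
⠀⠀⠀⠿⠿⠿⠿⠂⠿⠿⠀⠀⠀⠀
⠀⠀⠀⠿⠿⠂⠂⣾⠿⠿⠀⠀⠀⠀
⠀⠀⠀⠿⠿⠂⠂⠂⠂⠂⠀⠀⠀⠀
⠀⠀⠀⠿⠿⠂⠂⠂⠿⠿⠀⠀⠀⠀
⠀⠀⠀⠿⠿⠿⠿⠿⠿⠿⠀⠀⠀⠀
⠀⠀⠀⠿⠿⠿⠿⠿⠿⠿⠀⠀⠀⠀
⠿⠿⠿⠿⠿⠿⠿⠿⠿⠿⠿⠿⠿⠿
⠿⠿⠿⠿⠿⠿⠿⠿⠿⠿⠿⠿⠿⠿

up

⠀⠀⠀⠀⠀⠀⠀⠀⠀⠀⠀⠀⠀⠀
⠀⠀⠀⠀⠀⠀⠀⠀⠀⠀⠀⠀⠀⠀
⠀⠀⠀⠀⠀⠀⠀⠀⠀⠀⠀⠀⠀⠀
⠀⠀⠀⠀⠀⠀⠀⠀⠀⠀⠀⠀⠀⠀
⠀⠀⠀⠀⠀⠀⠀⠀⠀⠀⠀⠀⠀⠀
⠀⠀⠀⠀⠀⠿⠿⠂⠿⠿⠀⠀⠀⠀
⠀⠀⠀⠿⠿⠿⠿⠂⠿⠿⠀⠀⠀⠀
⠀⠀⠀⠿⠿⠿⠿⣾⠿⠿⠀⠀⠀⠀
⠀⠀⠀⠿⠿⠂⠂⠂⠿⠿⠀⠀⠀⠀
⠀⠀⠀⠿⠿⠂⠂⠂⠂⠂⠀⠀⠀⠀
⠀⠀⠀⠿⠿⠂⠂⠂⠿⠿⠀⠀⠀⠀
⠀⠀⠀⠿⠿⠿⠿⠿⠿⠿⠀⠀⠀⠀
⠀⠀⠀⠿⠿⠿⠿⠿⠿⠿⠀⠀⠀⠀
⠿⠿⠿⠿⠿⠿⠿⠿⠿⠿⠿⠿⠿⠿

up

⠀⠀⠀⠀⠀⠀⠀⠀⠀⠀⠀⠀⠀⠀
⠀⠀⠀⠀⠀⠀⠀⠀⠀⠀⠀⠀⠀⠀
⠀⠀⠀⠀⠀⠀⠀⠀⠀⠀⠀⠀⠀⠀
⠀⠀⠀⠀⠀⠀⠀⠀⠀⠀⠀⠀⠀⠀
⠀⠀⠀⠀⠀⠀⠀⠀⠀⠀⠀⠀⠀⠀
⠀⠀⠀⠀⠀⠿⠿⠂⠿⠿⠀⠀⠀⠀
⠀⠀⠀⠀⠀⠿⠿⠂⠿⠿⠀⠀⠀⠀
⠀⠀⠀⠿⠿⠿⠿⣾⠿⠿⠀⠀⠀⠀
⠀⠀⠀⠿⠿⠿⠿⠂⠿⠿⠀⠀⠀⠀
⠀⠀⠀⠿⠿⠂⠂⠂⠿⠿⠀⠀⠀⠀
⠀⠀⠀⠿⠿⠂⠂⠂⠂⠂⠀⠀⠀⠀
⠀⠀⠀⠿⠿⠂⠂⠂⠿⠿⠀⠀⠀⠀
⠀⠀⠀⠿⠿⠿⠿⠿⠿⠿⠀⠀⠀⠀
⠀⠀⠀⠿⠿⠿⠿⠿⠿⠿⠀⠀⠀⠀

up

⠀⠀⠀⠀⠀⠀⠀⠀⠀⠀⠀⠀⠀⠀
⠀⠀⠀⠀⠀⠀⠀⠀⠀⠀⠀⠀⠀⠀
⠀⠀⠀⠀⠀⠀⠀⠀⠀⠀⠀⠀⠀⠀
⠀⠀⠀⠀⠀⠀⠀⠀⠀⠀⠀⠀⠀⠀
⠀⠀⠀⠀⠀⠀⠀⠀⠀⠀⠀⠀⠀⠀
⠀⠀⠀⠀⠀⠿⠶⠂⠂⠿⠀⠀⠀⠀
⠀⠀⠀⠀⠀⠿⠿⠂⠿⠿⠀⠀⠀⠀
⠀⠀⠀⠀⠀⠿⠿⣾⠿⠿⠀⠀⠀⠀
⠀⠀⠀⠿⠿⠿⠿⠂⠿⠿⠀⠀⠀⠀
⠀⠀⠀⠿⠿⠿⠿⠂⠿⠿⠀⠀⠀⠀
⠀⠀⠀⠿⠿⠂⠂⠂⠿⠿⠀⠀⠀⠀
⠀⠀⠀⠿⠿⠂⠂⠂⠂⠂⠀⠀⠀⠀
⠀⠀⠀⠿⠿⠂⠂⠂⠿⠿⠀⠀⠀⠀
⠀⠀⠀⠿⠿⠿⠿⠿⠿⠿⠀⠀⠀⠀

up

⠀⠀⠀⠀⠀⠀⠀⠀⠀⠀⠀⠀⠀⠀
⠀⠀⠀⠀⠀⠀⠀⠀⠀⠀⠀⠀⠀⠀
⠀⠀⠀⠀⠀⠀⠀⠀⠀⠀⠀⠀⠀⠀
⠀⠀⠀⠀⠀⠀⠀⠀⠀⠀⠀⠀⠀⠀
⠀⠀⠀⠀⠀⠀⠀⠀⠀⠀⠀⠀⠀⠀
⠀⠀⠀⠀⠀⠿⠂⠂⠂⠿⠀⠀⠀⠀
⠀⠀⠀⠀⠀⠿⠶⠂⠂⠿⠀⠀⠀⠀
⠀⠀⠀⠀⠀⠿⠿⣾⠿⠿⠀⠀⠀⠀
⠀⠀⠀⠀⠀⠿⠿⠂⠿⠿⠀⠀⠀⠀
⠀⠀⠀⠿⠿⠿⠿⠂⠿⠿⠀⠀⠀⠀
⠀⠀⠀⠿⠿⠿⠿⠂⠿⠿⠀⠀⠀⠀
⠀⠀⠀⠿⠿⠂⠂⠂⠿⠿⠀⠀⠀⠀
⠀⠀⠀⠿⠿⠂⠂⠂⠂⠂⠀⠀⠀⠀
⠀⠀⠀⠿⠿⠂⠂⠂⠿⠿⠀⠀⠀⠀

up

⠀⠀⠀⠀⠀⠀⠀⠀⠀⠀⠀⠀⠀⠀
⠀⠀⠀⠀⠀⠀⠀⠀⠀⠀⠀⠀⠀⠀
⠀⠀⠀⠀⠀⠀⠀⠀⠀⠀⠀⠀⠀⠀
⠀⠀⠀⠀⠀⠀⠀⠀⠀⠀⠀⠀⠀⠀
⠀⠀⠀⠀⠀⠀⠀⠀⠀⠀⠀⠀⠀⠀
⠀⠀⠀⠀⠀⠿⠂⠂⠂⠿⠀⠀⠀⠀
⠀⠀⠀⠀⠀⠿⠂⠂⠂⠿⠀⠀⠀⠀
⠀⠀⠀⠀⠀⠿⠶⣾⠂⠿⠀⠀⠀⠀
⠀⠀⠀⠀⠀⠿⠿⠂⠿⠿⠀⠀⠀⠀
⠀⠀⠀⠀⠀⠿⠿⠂⠿⠿⠀⠀⠀⠀
⠀⠀⠀⠿⠿⠿⠿⠂⠿⠿⠀⠀⠀⠀
⠀⠀⠀⠿⠿⠿⠿⠂⠿⠿⠀⠀⠀⠀
⠀⠀⠀⠿⠿⠂⠂⠂⠿⠿⠀⠀⠀⠀
⠀⠀⠀⠿⠿⠂⠂⠂⠂⠂⠀⠀⠀⠀

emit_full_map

⠀⠀⠿⠂⠂⠂⠿
⠀⠀⠿⠂⠂⠂⠿
⠀⠀⠿⠶⣾⠂⠿
⠀⠀⠿⠿⠂⠿⠿
⠀⠀⠿⠿⠂⠿⠿
⠿⠿⠿⠿⠂⠿⠿
⠿⠿⠿⠿⠂⠿⠿
⠿⠿⠂⠂⠂⠿⠿
⠿⠿⠂⠂⠂⠂⠂
⠿⠿⠂⠂⠂⠿⠿
⠿⠿⠿⠿⠿⠿⠿
⠿⠿⠿⠿⠿⠿⠿

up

⠀⠀⠀⠀⠀⠀⠀⠀⠀⠀⠀⠀⠀⠀
⠀⠀⠀⠀⠀⠀⠀⠀⠀⠀⠀⠀⠀⠀
⠀⠀⠀⠀⠀⠀⠀⠀⠀⠀⠀⠀⠀⠀
⠀⠀⠀⠀⠀⠀⠀⠀⠀⠀⠀⠀⠀⠀
⠀⠀⠀⠀⠀⠀⠀⠀⠀⠀⠀⠀⠀⠀
⠀⠀⠀⠀⠀⠿⠿⠂⠿⠿⠀⠀⠀⠀
⠀⠀⠀⠀⠀⠿⠂⠂⠂⠿⠀⠀⠀⠀
⠀⠀⠀⠀⠀⠿⠂⣾⠂⠿⠀⠀⠀⠀
⠀⠀⠀⠀⠀⠿⠶⠂⠂⠿⠀⠀⠀⠀
⠀⠀⠀⠀⠀⠿⠿⠂⠿⠿⠀⠀⠀⠀
⠀⠀⠀⠀⠀⠿⠿⠂⠿⠿⠀⠀⠀⠀
⠀⠀⠀⠿⠿⠿⠿⠂⠿⠿⠀⠀⠀⠀
⠀⠀⠀⠿⠿⠿⠿⠂⠿⠿⠀⠀⠀⠀
⠀⠀⠀⠿⠿⠂⠂⠂⠿⠿⠀⠀⠀⠀

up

⠀⠀⠀⠀⠀⠀⠀⠀⠀⠀⠀⠀⠀⠀
⠀⠀⠀⠀⠀⠀⠀⠀⠀⠀⠀⠀⠀⠀
⠀⠀⠀⠀⠀⠀⠀⠀⠀⠀⠀⠀⠀⠀
⠀⠀⠀⠀⠀⠀⠀⠀⠀⠀⠀⠀⠀⠀
⠀⠀⠀⠀⠀⠀⠀⠀⠀⠀⠀⠀⠀⠀
⠀⠀⠀⠀⠀⠿⠿⠂⠿⠿⠀⠀⠀⠀
⠀⠀⠀⠀⠀⠿⠿⠂⠿⠿⠀⠀⠀⠀
⠀⠀⠀⠀⠀⠿⠂⣾⠂⠿⠀⠀⠀⠀
⠀⠀⠀⠀⠀⠿⠂⠂⠂⠿⠀⠀⠀⠀
⠀⠀⠀⠀⠀⠿⠶⠂⠂⠿⠀⠀⠀⠀
⠀⠀⠀⠀⠀⠿⠿⠂⠿⠿⠀⠀⠀⠀
⠀⠀⠀⠀⠀⠿⠿⠂⠿⠿⠀⠀⠀⠀
⠀⠀⠀⠿⠿⠿⠿⠂⠿⠿⠀⠀⠀⠀
⠀⠀⠀⠿⠿⠿⠿⠂⠿⠿⠀⠀⠀⠀

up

⠀⠀⠀⠀⠀⠀⠀⠀⠀⠀⠀⠀⠀⠀
⠀⠀⠀⠀⠀⠀⠀⠀⠀⠀⠀⠀⠀⠀
⠀⠀⠀⠀⠀⠀⠀⠀⠀⠀⠀⠀⠀⠀
⠀⠀⠀⠀⠀⠀⠀⠀⠀⠀⠀⠀⠀⠀
⠀⠀⠀⠀⠀⠀⠀⠀⠀⠀⠀⠀⠀⠀
⠀⠀⠀⠀⠀⠿⠿⠂⠿⠿⠀⠀⠀⠀
⠀⠀⠀⠀⠀⠿⠿⠂⠿⠿⠀⠀⠀⠀
⠀⠀⠀⠀⠀⠿⠿⣾⠿⠿⠀⠀⠀⠀
⠀⠀⠀⠀⠀⠿⠂⠂⠂⠿⠀⠀⠀⠀
⠀⠀⠀⠀⠀⠿⠂⠂⠂⠿⠀⠀⠀⠀
⠀⠀⠀⠀⠀⠿⠶⠂⠂⠿⠀⠀⠀⠀
⠀⠀⠀⠀⠀⠿⠿⠂⠿⠿⠀⠀⠀⠀
⠀⠀⠀⠀⠀⠿⠿⠂⠿⠿⠀⠀⠀⠀
⠀⠀⠀⠿⠿⠿⠿⠂⠿⠿⠀⠀⠀⠀

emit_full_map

⠀⠀⠿⠿⠂⠿⠿
⠀⠀⠿⠿⠂⠿⠿
⠀⠀⠿⠿⣾⠿⠿
⠀⠀⠿⠂⠂⠂⠿
⠀⠀⠿⠂⠂⠂⠿
⠀⠀⠿⠶⠂⠂⠿
⠀⠀⠿⠿⠂⠿⠿
⠀⠀⠿⠿⠂⠿⠿
⠿⠿⠿⠿⠂⠿⠿
⠿⠿⠿⠿⠂⠿⠿
⠿⠿⠂⠂⠂⠿⠿
⠿⠿⠂⠂⠂⠂⠂
⠿⠿⠂⠂⠂⠿⠿
⠿⠿⠿⠿⠿⠿⠿
⠿⠿⠿⠿⠿⠿⠿


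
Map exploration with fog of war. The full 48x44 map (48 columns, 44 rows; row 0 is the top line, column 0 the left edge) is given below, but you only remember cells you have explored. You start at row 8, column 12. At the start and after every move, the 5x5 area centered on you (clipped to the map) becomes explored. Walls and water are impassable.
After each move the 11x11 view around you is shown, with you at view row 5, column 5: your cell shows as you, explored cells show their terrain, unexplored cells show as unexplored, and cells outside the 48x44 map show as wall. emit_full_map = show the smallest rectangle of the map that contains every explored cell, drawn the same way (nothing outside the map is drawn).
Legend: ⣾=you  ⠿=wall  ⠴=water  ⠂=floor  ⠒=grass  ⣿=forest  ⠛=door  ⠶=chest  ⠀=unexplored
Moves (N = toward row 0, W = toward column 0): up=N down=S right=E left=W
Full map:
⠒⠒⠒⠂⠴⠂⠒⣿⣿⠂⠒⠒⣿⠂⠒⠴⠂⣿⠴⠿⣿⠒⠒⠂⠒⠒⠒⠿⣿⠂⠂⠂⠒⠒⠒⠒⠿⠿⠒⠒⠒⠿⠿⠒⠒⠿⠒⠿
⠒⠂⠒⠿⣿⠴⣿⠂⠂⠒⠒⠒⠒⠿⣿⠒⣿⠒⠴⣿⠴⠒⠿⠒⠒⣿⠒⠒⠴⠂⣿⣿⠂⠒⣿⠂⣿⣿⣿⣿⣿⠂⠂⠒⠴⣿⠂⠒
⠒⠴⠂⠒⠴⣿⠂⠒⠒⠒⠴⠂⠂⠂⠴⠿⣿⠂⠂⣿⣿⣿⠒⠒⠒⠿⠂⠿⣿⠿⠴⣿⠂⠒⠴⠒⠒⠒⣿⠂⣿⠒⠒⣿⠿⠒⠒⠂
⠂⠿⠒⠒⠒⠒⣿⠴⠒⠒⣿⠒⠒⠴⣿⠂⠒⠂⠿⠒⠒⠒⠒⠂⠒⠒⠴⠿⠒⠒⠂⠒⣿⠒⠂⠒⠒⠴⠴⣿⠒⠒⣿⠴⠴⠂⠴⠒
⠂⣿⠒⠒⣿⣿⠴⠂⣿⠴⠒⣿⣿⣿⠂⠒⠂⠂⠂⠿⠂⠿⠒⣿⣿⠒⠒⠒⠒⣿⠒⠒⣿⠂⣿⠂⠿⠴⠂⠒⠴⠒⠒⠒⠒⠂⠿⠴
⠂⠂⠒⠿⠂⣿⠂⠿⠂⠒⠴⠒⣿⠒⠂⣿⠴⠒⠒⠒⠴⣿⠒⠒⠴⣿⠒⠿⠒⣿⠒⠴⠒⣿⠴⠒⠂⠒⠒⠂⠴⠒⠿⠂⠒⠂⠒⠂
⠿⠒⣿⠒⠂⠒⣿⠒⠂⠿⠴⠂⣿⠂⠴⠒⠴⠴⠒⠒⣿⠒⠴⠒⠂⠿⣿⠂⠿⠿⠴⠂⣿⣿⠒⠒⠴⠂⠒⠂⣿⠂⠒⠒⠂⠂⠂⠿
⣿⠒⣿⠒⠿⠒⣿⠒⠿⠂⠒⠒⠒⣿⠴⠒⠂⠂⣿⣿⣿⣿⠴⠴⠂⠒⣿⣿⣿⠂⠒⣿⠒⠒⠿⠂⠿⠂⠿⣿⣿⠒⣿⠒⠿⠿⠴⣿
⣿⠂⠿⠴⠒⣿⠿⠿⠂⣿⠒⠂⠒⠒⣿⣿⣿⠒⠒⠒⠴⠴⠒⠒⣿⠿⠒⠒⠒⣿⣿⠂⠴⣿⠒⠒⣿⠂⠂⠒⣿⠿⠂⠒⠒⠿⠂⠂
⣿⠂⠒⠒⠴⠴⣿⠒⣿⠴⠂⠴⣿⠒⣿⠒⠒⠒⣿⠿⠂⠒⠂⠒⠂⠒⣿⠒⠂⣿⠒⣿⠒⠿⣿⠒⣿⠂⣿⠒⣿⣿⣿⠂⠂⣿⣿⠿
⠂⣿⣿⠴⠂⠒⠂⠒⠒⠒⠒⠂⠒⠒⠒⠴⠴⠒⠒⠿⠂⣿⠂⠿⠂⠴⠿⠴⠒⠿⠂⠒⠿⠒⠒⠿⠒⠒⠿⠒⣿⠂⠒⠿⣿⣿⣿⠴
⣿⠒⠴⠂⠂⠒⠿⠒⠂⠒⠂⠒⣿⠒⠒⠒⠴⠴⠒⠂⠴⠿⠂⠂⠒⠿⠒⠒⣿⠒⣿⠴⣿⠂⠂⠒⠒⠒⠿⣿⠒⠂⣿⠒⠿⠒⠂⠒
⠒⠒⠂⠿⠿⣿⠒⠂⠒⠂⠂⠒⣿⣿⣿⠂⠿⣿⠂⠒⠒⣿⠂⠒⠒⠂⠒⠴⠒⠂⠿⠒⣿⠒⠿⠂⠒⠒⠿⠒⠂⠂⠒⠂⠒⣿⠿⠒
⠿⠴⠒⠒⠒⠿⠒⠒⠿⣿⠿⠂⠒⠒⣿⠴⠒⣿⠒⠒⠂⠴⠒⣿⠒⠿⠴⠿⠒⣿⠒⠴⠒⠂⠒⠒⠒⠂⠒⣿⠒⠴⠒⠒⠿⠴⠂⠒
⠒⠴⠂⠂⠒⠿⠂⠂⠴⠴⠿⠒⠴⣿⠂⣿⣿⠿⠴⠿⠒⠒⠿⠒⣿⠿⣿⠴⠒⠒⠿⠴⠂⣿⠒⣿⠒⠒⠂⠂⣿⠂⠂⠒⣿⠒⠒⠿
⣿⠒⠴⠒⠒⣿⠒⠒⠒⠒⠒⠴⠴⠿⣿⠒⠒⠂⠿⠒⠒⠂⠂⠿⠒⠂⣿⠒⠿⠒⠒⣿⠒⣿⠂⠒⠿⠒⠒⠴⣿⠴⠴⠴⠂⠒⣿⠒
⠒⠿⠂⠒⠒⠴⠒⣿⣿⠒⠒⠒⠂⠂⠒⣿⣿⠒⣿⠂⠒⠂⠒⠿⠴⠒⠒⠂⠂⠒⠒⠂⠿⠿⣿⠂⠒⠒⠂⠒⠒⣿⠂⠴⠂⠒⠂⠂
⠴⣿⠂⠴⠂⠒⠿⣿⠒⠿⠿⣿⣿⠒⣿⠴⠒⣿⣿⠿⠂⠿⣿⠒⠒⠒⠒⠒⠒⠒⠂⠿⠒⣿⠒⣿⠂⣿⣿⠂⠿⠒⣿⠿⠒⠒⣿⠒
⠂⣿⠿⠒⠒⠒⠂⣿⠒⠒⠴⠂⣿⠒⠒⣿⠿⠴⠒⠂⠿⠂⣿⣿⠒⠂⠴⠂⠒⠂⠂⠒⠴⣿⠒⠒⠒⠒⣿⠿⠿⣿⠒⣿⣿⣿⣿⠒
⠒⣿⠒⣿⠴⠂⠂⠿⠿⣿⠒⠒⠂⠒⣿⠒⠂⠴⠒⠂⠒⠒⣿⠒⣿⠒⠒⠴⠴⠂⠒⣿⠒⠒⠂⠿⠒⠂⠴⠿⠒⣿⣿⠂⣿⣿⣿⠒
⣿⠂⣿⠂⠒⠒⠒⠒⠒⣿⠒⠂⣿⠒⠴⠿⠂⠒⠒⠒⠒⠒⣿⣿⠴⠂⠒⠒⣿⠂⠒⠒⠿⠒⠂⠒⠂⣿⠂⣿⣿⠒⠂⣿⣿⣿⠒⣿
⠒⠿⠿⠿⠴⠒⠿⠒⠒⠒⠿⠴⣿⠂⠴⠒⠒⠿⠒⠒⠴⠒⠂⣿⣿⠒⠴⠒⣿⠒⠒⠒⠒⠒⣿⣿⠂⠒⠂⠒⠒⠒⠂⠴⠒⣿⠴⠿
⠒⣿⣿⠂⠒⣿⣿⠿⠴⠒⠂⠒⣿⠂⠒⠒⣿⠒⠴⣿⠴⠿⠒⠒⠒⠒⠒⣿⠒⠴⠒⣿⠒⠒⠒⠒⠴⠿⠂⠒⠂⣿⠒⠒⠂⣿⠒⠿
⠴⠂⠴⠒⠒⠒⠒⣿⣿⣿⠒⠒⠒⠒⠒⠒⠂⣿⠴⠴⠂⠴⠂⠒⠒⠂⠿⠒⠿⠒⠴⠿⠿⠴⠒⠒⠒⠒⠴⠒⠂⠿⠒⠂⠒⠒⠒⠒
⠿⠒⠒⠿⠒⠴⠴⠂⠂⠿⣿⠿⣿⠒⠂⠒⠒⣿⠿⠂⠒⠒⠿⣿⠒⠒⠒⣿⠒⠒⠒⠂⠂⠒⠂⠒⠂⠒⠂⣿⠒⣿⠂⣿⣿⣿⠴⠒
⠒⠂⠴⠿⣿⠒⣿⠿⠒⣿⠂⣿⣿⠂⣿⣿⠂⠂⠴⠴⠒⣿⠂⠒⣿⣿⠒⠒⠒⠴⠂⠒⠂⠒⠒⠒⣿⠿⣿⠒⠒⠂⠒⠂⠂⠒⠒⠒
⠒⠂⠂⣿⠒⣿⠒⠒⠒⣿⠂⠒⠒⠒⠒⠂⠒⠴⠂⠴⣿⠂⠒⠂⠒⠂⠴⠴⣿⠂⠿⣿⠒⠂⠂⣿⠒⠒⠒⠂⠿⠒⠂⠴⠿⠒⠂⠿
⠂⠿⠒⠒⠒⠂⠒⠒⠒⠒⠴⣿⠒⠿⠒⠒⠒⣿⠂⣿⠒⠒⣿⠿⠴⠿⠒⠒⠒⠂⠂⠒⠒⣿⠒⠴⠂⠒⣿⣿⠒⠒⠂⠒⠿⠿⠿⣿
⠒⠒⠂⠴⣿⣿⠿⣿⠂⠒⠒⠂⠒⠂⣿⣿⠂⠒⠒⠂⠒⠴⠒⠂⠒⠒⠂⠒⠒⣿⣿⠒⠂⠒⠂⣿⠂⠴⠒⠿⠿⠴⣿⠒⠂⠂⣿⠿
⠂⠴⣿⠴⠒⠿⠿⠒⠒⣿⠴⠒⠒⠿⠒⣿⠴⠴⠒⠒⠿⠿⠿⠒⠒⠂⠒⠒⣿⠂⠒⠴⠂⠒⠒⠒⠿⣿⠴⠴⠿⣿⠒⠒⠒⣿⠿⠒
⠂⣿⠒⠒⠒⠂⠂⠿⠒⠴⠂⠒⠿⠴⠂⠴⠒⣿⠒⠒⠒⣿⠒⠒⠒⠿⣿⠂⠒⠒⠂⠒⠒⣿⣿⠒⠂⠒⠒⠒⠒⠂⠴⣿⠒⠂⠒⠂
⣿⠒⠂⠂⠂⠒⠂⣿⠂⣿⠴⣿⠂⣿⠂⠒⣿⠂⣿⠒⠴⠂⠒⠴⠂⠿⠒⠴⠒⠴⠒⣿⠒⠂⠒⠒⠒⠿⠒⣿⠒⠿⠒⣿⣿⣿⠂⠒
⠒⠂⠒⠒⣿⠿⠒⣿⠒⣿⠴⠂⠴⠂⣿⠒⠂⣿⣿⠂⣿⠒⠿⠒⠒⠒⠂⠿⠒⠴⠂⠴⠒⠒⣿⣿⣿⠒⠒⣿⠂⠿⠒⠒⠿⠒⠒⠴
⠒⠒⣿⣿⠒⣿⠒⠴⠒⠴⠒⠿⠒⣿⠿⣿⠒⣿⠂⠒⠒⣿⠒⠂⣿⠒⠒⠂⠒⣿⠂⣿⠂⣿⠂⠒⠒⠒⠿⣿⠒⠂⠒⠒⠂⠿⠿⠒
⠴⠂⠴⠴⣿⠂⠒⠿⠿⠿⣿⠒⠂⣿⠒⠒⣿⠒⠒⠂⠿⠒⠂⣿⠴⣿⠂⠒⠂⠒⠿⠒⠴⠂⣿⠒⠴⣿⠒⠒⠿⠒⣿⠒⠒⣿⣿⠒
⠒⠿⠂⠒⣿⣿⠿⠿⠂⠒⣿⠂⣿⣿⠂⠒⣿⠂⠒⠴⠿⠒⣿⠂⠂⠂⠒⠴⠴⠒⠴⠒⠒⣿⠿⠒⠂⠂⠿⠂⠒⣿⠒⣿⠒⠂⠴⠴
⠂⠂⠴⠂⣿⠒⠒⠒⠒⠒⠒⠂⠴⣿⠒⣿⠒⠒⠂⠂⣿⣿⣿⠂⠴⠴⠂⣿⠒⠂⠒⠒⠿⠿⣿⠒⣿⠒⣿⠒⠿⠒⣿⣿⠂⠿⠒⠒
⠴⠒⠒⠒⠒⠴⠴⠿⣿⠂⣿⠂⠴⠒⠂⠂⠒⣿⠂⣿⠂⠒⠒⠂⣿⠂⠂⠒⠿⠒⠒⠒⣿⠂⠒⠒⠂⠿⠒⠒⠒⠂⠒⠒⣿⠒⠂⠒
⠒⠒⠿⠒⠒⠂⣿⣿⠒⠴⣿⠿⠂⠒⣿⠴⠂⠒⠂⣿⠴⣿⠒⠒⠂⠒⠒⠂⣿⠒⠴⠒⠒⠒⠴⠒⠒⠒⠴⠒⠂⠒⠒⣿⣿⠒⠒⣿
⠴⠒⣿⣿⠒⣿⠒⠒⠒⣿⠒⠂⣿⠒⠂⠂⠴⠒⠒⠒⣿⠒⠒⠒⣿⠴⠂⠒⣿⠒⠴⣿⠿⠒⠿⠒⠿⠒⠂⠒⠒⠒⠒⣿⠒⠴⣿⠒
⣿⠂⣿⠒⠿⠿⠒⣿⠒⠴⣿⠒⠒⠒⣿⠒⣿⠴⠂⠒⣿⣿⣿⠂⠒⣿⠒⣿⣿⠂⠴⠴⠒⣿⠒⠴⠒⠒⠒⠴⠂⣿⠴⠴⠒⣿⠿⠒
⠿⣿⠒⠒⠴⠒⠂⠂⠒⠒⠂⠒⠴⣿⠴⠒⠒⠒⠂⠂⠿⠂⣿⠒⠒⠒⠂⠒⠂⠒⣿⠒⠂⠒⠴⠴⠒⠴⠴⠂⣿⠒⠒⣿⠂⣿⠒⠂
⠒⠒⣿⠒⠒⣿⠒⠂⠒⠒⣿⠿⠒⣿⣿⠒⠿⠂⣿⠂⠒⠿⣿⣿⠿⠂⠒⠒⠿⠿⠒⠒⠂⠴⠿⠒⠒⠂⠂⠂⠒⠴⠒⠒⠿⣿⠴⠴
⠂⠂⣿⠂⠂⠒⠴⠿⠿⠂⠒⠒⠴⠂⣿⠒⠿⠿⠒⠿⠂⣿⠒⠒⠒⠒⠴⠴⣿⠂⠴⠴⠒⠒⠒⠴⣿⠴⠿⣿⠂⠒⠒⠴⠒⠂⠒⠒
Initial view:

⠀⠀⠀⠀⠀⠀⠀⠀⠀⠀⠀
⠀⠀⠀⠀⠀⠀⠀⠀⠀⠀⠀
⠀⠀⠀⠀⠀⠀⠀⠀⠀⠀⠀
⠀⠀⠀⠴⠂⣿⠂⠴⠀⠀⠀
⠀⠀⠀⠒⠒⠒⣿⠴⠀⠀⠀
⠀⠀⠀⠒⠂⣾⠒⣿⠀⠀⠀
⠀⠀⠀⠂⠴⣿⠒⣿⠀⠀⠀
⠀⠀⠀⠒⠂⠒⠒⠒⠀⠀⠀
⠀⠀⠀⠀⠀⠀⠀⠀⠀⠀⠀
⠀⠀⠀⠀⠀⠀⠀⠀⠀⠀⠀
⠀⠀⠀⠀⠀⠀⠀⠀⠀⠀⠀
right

⠀⠀⠀⠀⠀⠀⠀⠀⠀⠀⠀
⠀⠀⠀⠀⠀⠀⠀⠀⠀⠀⠀
⠀⠀⠀⠀⠀⠀⠀⠀⠀⠀⠀
⠀⠀⠴⠂⣿⠂⠴⠒⠀⠀⠀
⠀⠀⠒⠒⠒⣿⠴⠒⠀⠀⠀
⠀⠀⠒⠂⠒⣾⣿⣿⠀⠀⠀
⠀⠀⠂⠴⣿⠒⣿⠒⠀⠀⠀
⠀⠀⠒⠂⠒⠒⠒⠴⠀⠀⠀
⠀⠀⠀⠀⠀⠀⠀⠀⠀⠀⠀
⠀⠀⠀⠀⠀⠀⠀⠀⠀⠀⠀
⠀⠀⠀⠀⠀⠀⠀⠀⠀⠀⠀

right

⠀⠀⠀⠀⠀⠀⠀⠀⠀⠀⠀
⠀⠀⠀⠀⠀⠀⠀⠀⠀⠀⠀
⠀⠀⠀⠀⠀⠀⠀⠀⠀⠀⠀
⠀⠴⠂⣿⠂⠴⠒⠴⠀⠀⠀
⠀⠒⠒⠒⣿⠴⠒⠂⠀⠀⠀
⠀⠒⠂⠒⠒⣾⣿⣿⠀⠀⠀
⠀⠂⠴⣿⠒⣿⠒⠒⠀⠀⠀
⠀⠒⠂⠒⠒⠒⠴⠴⠀⠀⠀
⠀⠀⠀⠀⠀⠀⠀⠀⠀⠀⠀
⠀⠀⠀⠀⠀⠀⠀⠀⠀⠀⠀
⠀⠀⠀⠀⠀⠀⠀⠀⠀⠀⠀

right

⠀⠀⠀⠀⠀⠀⠀⠀⠀⠀⠀
⠀⠀⠀⠀⠀⠀⠀⠀⠀⠀⠀
⠀⠀⠀⠀⠀⠀⠀⠀⠀⠀⠀
⠴⠂⣿⠂⠴⠒⠴⠴⠀⠀⠀
⠒⠒⠒⣿⠴⠒⠂⠂⠀⠀⠀
⠒⠂⠒⠒⣿⣾⣿⠒⠀⠀⠀
⠂⠴⣿⠒⣿⠒⠒⠒⠀⠀⠀
⠒⠂⠒⠒⠒⠴⠴⠒⠀⠀⠀
⠀⠀⠀⠀⠀⠀⠀⠀⠀⠀⠀
⠀⠀⠀⠀⠀⠀⠀⠀⠀⠀⠀
⠀⠀⠀⠀⠀⠀⠀⠀⠀⠀⠀

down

⠀⠀⠀⠀⠀⠀⠀⠀⠀⠀⠀
⠀⠀⠀⠀⠀⠀⠀⠀⠀⠀⠀
⠴⠂⣿⠂⠴⠒⠴⠴⠀⠀⠀
⠒⠒⠒⣿⠴⠒⠂⠂⠀⠀⠀
⠒⠂⠒⠒⣿⣿⣿⠒⠀⠀⠀
⠂⠴⣿⠒⣿⣾⠒⠒⠀⠀⠀
⠒⠂⠒⠒⠒⠴⠴⠒⠀⠀⠀
⠀⠀⠀⠒⠒⠒⠴⠴⠀⠀⠀
⠀⠀⠀⠀⠀⠀⠀⠀⠀⠀⠀
⠀⠀⠀⠀⠀⠀⠀⠀⠀⠀⠀
⠀⠀⠀⠀⠀⠀⠀⠀⠀⠀⠀

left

⠀⠀⠀⠀⠀⠀⠀⠀⠀⠀⠀
⠀⠀⠀⠀⠀⠀⠀⠀⠀⠀⠀
⠀⠴⠂⣿⠂⠴⠒⠴⠴⠀⠀
⠀⠒⠒⠒⣿⠴⠒⠂⠂⠀⠀
⠀⠒⠂⠒⠒⣿⣿⣿⠒⠀⠀
⠀⠂⠴⣿⠒⣾⠒⠒⠒⠀⠀
⠀⠒⠂⠒⠒⠒⠴⠴⠒⠀⠀
⠀⠀⠀⣿⠒⠒⠒⠴⠴⠀⠀
⠀⠀⠀⠀⠀⠀⠀⠀⠀⠀⠀
⠀⠀⠀⠀⠀⠀⠀⠀⠀⠀⠀
⠀⠀⠀⠀⠀⠀⠀⠀⠀⠀⠀

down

⠀⠀⠀⠀⠀⠀⠀⠀⠀⠀⠀
⠀⠴⠂⣿⠂⠴⠒⠴⠴⠀⠀
⠀⠒⠒⠒⣿⠴⠒⠂⠂⠀⠀
⠀⠒⠂⠒⠒⣿⣿⣿⠒⠀⠀
⠀⠂⠴⣿⠒⣿⠒⠒⠒⠀⠀
⠀⠒⠂⠒⠒⣾⠴⠴⠒⠀⠀
⠀⠀⠀⣿⠒⠒⠒⠴⠴⠀⠀
⠀⠀⠀⣿⣿⣿⠂⠿⠀⠀⠀
⠀⠀⠀⠀⠀⠀⠀⠀⠀⠀⠀
⠀⠀⠀⠀⠀⠀⠀⠀⠀⠀⠀
⠀⠀⠀⠀⠀⠀⠀⠀⠀⠀⠀

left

⠀⠀⠀⠀⠀⠀⠀⠀⠀⠀⠀
⠀⠀⠴⠂⣿⠂⠴⠒⠴⠴⠀
⠀⠀⠒⠒⠒⣿⠴⠒⠂⠂⠀
⠀⠀⠒⠂⠒⠒⣿⣿⣿⠒⠀
⠀⠀⠂⠴⣿⠒⣿⠒⠒⠒⠀
⠀⠀⠒⠂⠒⣾⠒⠴⠴⠒⠀
⠀⠀⠀⠒⣿⠒⠒⠒⠴⠴⠀
⠀⠀⠀⠒⣿⣿⣿⠂⠿⠀⠀
⠀⠀⠀⠀⠀⠀⠀⠀⠀⠀⠀
⠀⠀⠀⠀⠀⠀⠀⠀⠀⠀⠀
⠀⠀⠀⠀⠀⠀⠀⠀⠀⠀⠀

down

⠀⠀⠴⠂⣿⠂⠴⠒⠴⠴⠀
⠀⠀⠒⠒⠒⣿⠴⠒⠂⠂⠀
⠀⠀⠒⠂⠒⠒⣿⣿⣿⠒⠀
⠀⠀⠂⠴⣿⠒⣿⠒⠒⠒⠀
⠀⠀⠒⠂⠒⠒⠒⠴⠴⠒⠀
⠀⠀⠀⠒⣿⣾⠒⠒⠴⠴⠀
⠀⠀⠀⠒⣿⣿⣿⠂⠿⠀⠀
⠀⠀⠀⠂⠒⠒⣿⠴⠀⠀⠀
⠀⠀⠀⠀⠀⠀⠀⠀⠀⠀⠀
⠀⠀⠀⠀⠀⠀⠀⠀⠀⠀⠀
⠀⠀⠀⠀⠀⠀⠀⠀⠀⠀⠀

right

⠀⠴⠂⣿⠂⠴⠒⠴⠴⠀⠀
⠀⠒⠒⠒⣿⠴⠒⠂⠂⠀⠀
⠀⠒⠂⠒⠒⣿⣿⣿⠒⠀⠀
⠀⠂⠴⣿⠒⣿⠒⠒⠒⠀⠀
⠀⠒⠂⠒⠒⠒⠴⠴⠒⠀⠀
⠀⠀⠒⣿⠒⣾⠒⠴⠴⠀⠀
⠀⠀⠒⣿⣿⣿⠂⠿⠀⠀⠀
⠀⠀⠂⠒⠒⣿⠴⠒⠀⠀⠀
⠀⠀⠀⠀⠀⠀⠀⠀⠀⠀⠀
⠀⠀⠀⠀⠀⠀⠀⠀⠀⠀⠀
⠀⠀⠀⠀⠀⠀⠀⠀⠀⠀⠀

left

⠀⠀⠴⠂⣿⠂⠴⠒⠴⠴⠀
⠀⠀⠒⠒⠒⣿⠴⠒⠂⠂⠀
⠀⠀⠒⠂⠒⠒⣿⣿⣿⠒⠀
⠀⠀⠂⠴⣿⠒⣿⠒⠒⠒⠀
⠀⠀⠒⠂⠒⠒⠒⠴⠴⠒⠀
⠀⠀⠀⠒⣿⣾⠒⠒⠴⠴⠀
⠀⠀⠀⠒⣿⣿⣿⠂⠿⠀⠀
⠀⠀⠀⠂⠒⠒⣿⠴⠒⠀⠀
⠀⠀⠀⠀⠀⠀⠀⠀⠀⠀⠀
⠀⠀⠀⠀⠀⠀⠀⠀⠀⠀⠀
⠀⠀⠀⠀⠀⠀⠀⠀⠀⠀⠀

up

⠀⠀⠀⠀⠀⠀⠀⠀⠀⠀⠀
⠀⠀⠴⠂⣿⠂⠴⠒⠴⠴⠀
⠀⠀⠒⠒⠒⣿⠴⠒⠂⠂⠀
⠀⠀⠒⠂⠒⠒⣿⣿⣿⠒⠀
⠀⠀⠂⠴⣿⠒⣿⠒⠒⠒⠀
⠀⠀⠒⠂⠒⣾⠒⠴⠴⠒⠀
⠀⠀⠀⠒⣿⠒⠒⠒⠴⠴⠀
⠀⠀⠀⠒⣿⣿⣿⠂⠿⠀⠀
⠀⠀⠀⠂⠒⠒⣿⠴⠒⠀⠀
⠀⠀⠀⠀⠀⠀⠀⠀⠀⠀⠀
⠀⠀⠀⠀⠀⠀⠀⠀⠀⠀⠀

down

⠀⠀⠴⠂⣿⠂⠴⠒⠴⠴⠀
⠀⠀⠒⠒⠒⣿⠴⠒⠂⠂⠀
⠀⠀⠒⠂⠒⠒⣿⣿⣿⠒⠀
⠀⠀⠂⠴⣿⠒⣿⠒⠒⠒⠀
⠀⠀⠒⠂⠒⠒⠒⠴⠴⠒⠀
⠀⠀⠀⠒⣿⣾⠒⠒⠴⠴⠀
⠀⠀⠀⠒⣿⣿⣿⠂⠿⠀⠀
⠀⠀⠀⠂⠒⠒⣿⠴⠒⠀⠀
⠀⠀⠀⠀⠀⠀⠀⠀⠀⠀⠀
⠀⠀⠀⠀⠀⠀⠀⠀⠀⠀⠀
⠀⠀⠀⠀⠀⠀⠀⠀⠀⠀⠀

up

⠀⠀⠀⠀⠀⠀⠀⠀⠀⠀⠀
⠀⠀⠴⠂⣿⠂⠴⠒⠴⠴⠀
⠀⠀⠒⠒⠒⣿⠴⠒⠂⠂⠀
⠀⠀⠒⠂⠒⠒⣿⣿⣿⠒⠀
⠀⠀⠂⠴⣿⠒⣿⠒⠒⠒⠀
⠀⠀⠒⠂⠒⣾⠒⠴⠴⠒⠀
⠀⠀⠀⠒⣿⠒⠒⠒⠴⠴⠀
⠀⠀⠀⠒⣿⣿⣿⠂⠿⠀⠀
⠀⠀⠀⠂⠒⠒⣿⠴⠒⠀⠀
⠀⠀⠀⠀⠀⠀⠀⠀⠀⠀⠀
⠀⠀⠀⠀⠀⠀⠀⠀⠀⠀⠀

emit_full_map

⠴⠂⣿⠂⠴⠒⠴⠴
⠒⠒⠒⣿⠴⠒⠂⠂
⠒⠂⠒⠒⣿⣿⣿⠒
⠂⠴⣿⠒⣿⠒⠒⠒
⠒⠂⠒⣾⠒⠴⠴⠒
⠀⠒⣿⠒⠒⠒⠴⠴
⠀⠒⣿⣿⣿⠂⠿⠀
⠀⠂⠒⠒⣿⠴⠒⠀

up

⠀⠀⠀⠀⠀⠀⠀⠀⠀⠀⠀
⠀⠀⠀⠀⠀⠀⠀⠀⠀⠀⠀
⠀⠀⠴⠂⣿⠂⠴⠒⠴⠴⠀
⠀⠀⠒⠒⠒⣿⠴⠒⠂⠂⠀
⠀⠀⠒⠂⠒⠒⣿⣿⣿⠒⠀
⠀⠀⠂⠴⣿⣾⣿⠒⠒⠒⠀
⠀⠀⠒⠂⠒⠒⠒⠴⠴⠒⠀
⠀⠀⠀⠒⣿⠒⠒⠒⠴⠴⠀
⠀⠀⠀⠒⣿⣿⣿⠂⠿⠀⠀
⠀⠀⠀⠂⠒⠒⣿⠴⠒⠀⠀
⠀⠀⠀⠀⠀⠀⠀⠀⠀⠀⠀

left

⠀⠀⠀⠀⠀⠀⠀⠀⠀⠀⠀
⠀⠀⠀⠀⠀⠀⠀⠀⠀⠀⠀
⠀⠀⠀⠴⠂⣿⠂⠴⠒⠴⠴
⠀⠀⠀⠒⠒⠒⣿⠴⠒⠂⠂
⠀⠀⠀⠒⠂⠒⠒⣿⣿⣿⠒
⠀⠀⠀⠂⠴⣾⠒⣿⠒⠒⠒
⠀⠀⠀⠒⠂⠒⠒⠒⠴⠴⠒
⠀⠀⠀⠂⠒⣿⠒⠒⠒⠴⠴
⠀⠀⠀⠀⠒⣿⣿⣿⠂⠿⠀
⠀⠀⠀⠀⠂⠒⠒⣿⠴⠒⠀
⠀⠀⠀⠀⠀⠀⠀⠀⠀⠀⠀

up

⠀⠀⠀⠀⠀⠀⠀⠀⠀⠀⠀
⠀⠀⠀⠀⠀⠀⠀⠀⠀⠀⠀
⠀⠀⠀⠀⠀⠀⠀⠀⠀⠀⠀
⠀⠀⠀⠴⠂⣿⠂⠴⠒⠴⠴
⠀⠀⠀⠒⠒⠒⣿⠴⠒⠂⠂
⠀⠀⠀⠒⠂⣾⠒⣿⣿⣿⠒
⠀⠀⠀⠂⠴⣿⠒⣿⠒⠒⠒
⠀⠀⠀⠒⠂⠒⠒⠒⠴⠴⠒
⠀⠀⠀⠂⠒⣿⠒⠒⠒⠴⠴
⠀⠀⠀⠀⠒⣿⣿⣿⠂⠿⠀
⠀⠀⠀⠀⠂⠒⠒⣿⠴⠒⠀

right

⠀⠀⠀⠀⠀⠀⠀⠀⠀⠀⠀
⠀⠀⠀⠀⠀⠀⠀⠀⠀⠀⠀
⠀⠀⠀⠀⠀⠀⠀⠀⠀⠀⠀
⠀⠀⠴⠂⣿⠂⠴⠒⠴⠴⠀
⠀⠀⠒⠒⠒⣿⠴⠒⠂⠂⠀
⠀⠀⠒⠂⠒⣾⣿⣿⣿⠒⠀
⠀⠀⠂⠴⣿⠒⣿⠒⠒⠒⠀
⠀⠀⠒⠂⠒⠒⠒⠴⠴⠒⠀
⠀⠀⠂⠒⣿⠒⠒⠒⠴⠴⠀
⠀⠀⠀⠒⣿⣿⣿⠂⠿⠀⠀
⠀⠀⠀⠂⠒⠒⣿⠴⠒⠀⠀

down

⠀⠀⠀⠀⠀⠀⠀⠀⠀⠀⠀
⠀⠀⠀⠀⠀⠀⠀⠀⠀⠀⠀
⠀⠀⠴⠂⣿⠂⠴⠒⠴⠴⠀
⠀⠀⠒⠒⠒⣿⠴⠒⠂⠂⠀
⠀⠀⠒⠂⠒⠒⣿⣿⣿⠒⠀
⠀⠀⠂⠴⣿⣾⣿⠒⠒⠒⠀
⠀⠀⠒⠂⠒⠒⠒⠴⠴⠒⠀
⠀⠀⠂⠒⣿⠒⠒⠒⠴⠴⠀
⠀⠀⠀⠒⣿⣿⣿⠂⠿⠀⠀
⠀⠀⠀⠂⠒⠒⣿⠴⠒⠀⠀
⠀⠀⠀⠀⠀⠀⠀⠀⠀⠀⠀

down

⠀⠀⠀⠀⠀⠀⠀⠀⠀⠀⠀
⠀⠀⠴⠂⣿⠂⠴⠒⠴⠴⠀
⠀⠀⠒⠒⠒⣿⠴⠒⠂⠂⠀
⠀⠀⠒⠂⠒⠒⣿⣿⣿⠒⠀
⠀⠀⠂⠴⣿⠒⣿⠒⠒⠒⠀
⠀⠀⠒⠂⠒⣾⠒⠴⠴⠒⠀
⠀⠀⠂⠒⣿⠒⠒⠒⠴⠴⠀
⠀⠀⠀⠒⣿⣿⣿⠂⠿⠀⠀
⠀⠀⠀⠂⠒⠒⣿⠴⠒⠀⠀
⠀⠀⠀⠀⠀⠀⠀⠀⠀⠀⠀
⠀⠀⠀⠀⠀⠀⠀⠀⠀⠀⠀

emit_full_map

⠴⠂⣿⠂⠴⠒⠴⠴
⠒⠒⠒⣿⠴⠒⠂⠂
⠒⠂⠒⠒⣿⣿⣿⠒
⠂⠴⣿⠒⣿⠒⠒⠒
⠒⠂⠒⣾⠒⠴⠴⠒
⠂⠒⣿⠒⠒⠒⠴⠴
⠀⠒⣿⣿⣿⠂⠿⠀
⠀⠂⠒⠒⣿⠴⠒⠀

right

⠀⠀⠀⠀⠀⠀⠀⠀⠀⠀⠀
⠀⠴⠂⣿⠂⠴⠒⠴⠴⠀⠀
⠀⠒⠒⠒⣿⠴⠒⠂⠂⠀⠀
⠀⠒⠂⠒⠒⣿⣿⣿⠒⠀⠀
⠀⠂⠴⣿⠒⣿⠒⠒⠒⠀⠀
⠀⠒⠂⠒⠒⣾⠴⠴⠒⠀⠀
⠀⠂⠒⣿⠒⠒⠒⠴⠴⠀⠀
⠀⠀⠒⣿⣿⣿⠂⠿⠀⠀⠀
⠀⠀⠂⠒⠒⣿⠴⠒⠀⠀⠀
⠀⠀⠀⠀⠀⠀⠀⠀⠀⠀⠀
⠀⠀⠀⠀⠀⠀⠀⠀⠀⠀⠀

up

⠀⠀⠀⠀⠀⠀⠀⠀⠀⠀⠀
⠀⠀⠀⠀⠀⠀⠀⠀⠀⠀⠀
⠀⠴⠂⣿⠂⠴⠒⠴⠴⠀⠀
⠀⠒⠒⠒⣿⠴⠒⠂⠂⠀⠀
⠀⠒⠂⠒⠒⣿⣿⣿⠒⠀⠀
⠀⠂⠴⣿⠒⣾⠒⠒⠒⠀⠀
⠀⠒⠂⠒⠒⠒⠴⠴⠒⠀⠀
⠀⠂⠒⣿⠒⠒⠒⠴⠴⠀⠀
⠀⠀⠒⣿⣿⣿⠂⠿⠀⠀⠀
⠀⠀⠂⠒⠒⣿⠴⠒⠀⠀⠀
⠀⠀⠀⠀⠀⠀⠀⠀⠀⠀⠀

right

⠀⠀⠀⠀⠀⠀⠀⠀⠀⠀⠀
⠀⠀⠀⠀⠀⠀⠀⠀⠀⠀⠀
⠴⠂⣿⠂⠴⠒⠴⠴⠀⠀⠀
⠒⠒⠒⣿⠴⠒⠂⠂⠀⠀⠀
⠒⠂⠒⠒⣿⣿⣿⠒⠀⠀⠀
⠂⠴⣿⠒⣿⣾⠒⠒⠀⠀⠀
⠒⠂⠒⠒⠒⠴⠴⠒⠀⠀⠀
⠂⠒⣿⠒⠒⠒⠴⠴⠀⠀⠀
⠀⠒⣿⣿⣿⠂⠿⠀⠀⠀⠀
⠀⠂⠒⠒⣿⠴⠒⠀⠀⠀⠀
⠀⠀⠀⠀⠀⠀⠀⠀⠀⠀⠀

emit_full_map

⠴⠂⣿⠂⠴⠒⠴⠴
⠒⠒⠒⣿⠴⠒⠂⠂
⠒⠂⠒⠒⣿⣿⣿⠒
⠂⠴⣿⠒⣿⣾⠒⠒
⠒⠂⠒⠒⠒⠴⠴⠒
⠂⠒⣿⠒⠒⠒⠴⠴
⠀⠒⣿⣿⣿⠂⠿⠀
⠀⠂⠒⠒⣿⠴⠒⠀


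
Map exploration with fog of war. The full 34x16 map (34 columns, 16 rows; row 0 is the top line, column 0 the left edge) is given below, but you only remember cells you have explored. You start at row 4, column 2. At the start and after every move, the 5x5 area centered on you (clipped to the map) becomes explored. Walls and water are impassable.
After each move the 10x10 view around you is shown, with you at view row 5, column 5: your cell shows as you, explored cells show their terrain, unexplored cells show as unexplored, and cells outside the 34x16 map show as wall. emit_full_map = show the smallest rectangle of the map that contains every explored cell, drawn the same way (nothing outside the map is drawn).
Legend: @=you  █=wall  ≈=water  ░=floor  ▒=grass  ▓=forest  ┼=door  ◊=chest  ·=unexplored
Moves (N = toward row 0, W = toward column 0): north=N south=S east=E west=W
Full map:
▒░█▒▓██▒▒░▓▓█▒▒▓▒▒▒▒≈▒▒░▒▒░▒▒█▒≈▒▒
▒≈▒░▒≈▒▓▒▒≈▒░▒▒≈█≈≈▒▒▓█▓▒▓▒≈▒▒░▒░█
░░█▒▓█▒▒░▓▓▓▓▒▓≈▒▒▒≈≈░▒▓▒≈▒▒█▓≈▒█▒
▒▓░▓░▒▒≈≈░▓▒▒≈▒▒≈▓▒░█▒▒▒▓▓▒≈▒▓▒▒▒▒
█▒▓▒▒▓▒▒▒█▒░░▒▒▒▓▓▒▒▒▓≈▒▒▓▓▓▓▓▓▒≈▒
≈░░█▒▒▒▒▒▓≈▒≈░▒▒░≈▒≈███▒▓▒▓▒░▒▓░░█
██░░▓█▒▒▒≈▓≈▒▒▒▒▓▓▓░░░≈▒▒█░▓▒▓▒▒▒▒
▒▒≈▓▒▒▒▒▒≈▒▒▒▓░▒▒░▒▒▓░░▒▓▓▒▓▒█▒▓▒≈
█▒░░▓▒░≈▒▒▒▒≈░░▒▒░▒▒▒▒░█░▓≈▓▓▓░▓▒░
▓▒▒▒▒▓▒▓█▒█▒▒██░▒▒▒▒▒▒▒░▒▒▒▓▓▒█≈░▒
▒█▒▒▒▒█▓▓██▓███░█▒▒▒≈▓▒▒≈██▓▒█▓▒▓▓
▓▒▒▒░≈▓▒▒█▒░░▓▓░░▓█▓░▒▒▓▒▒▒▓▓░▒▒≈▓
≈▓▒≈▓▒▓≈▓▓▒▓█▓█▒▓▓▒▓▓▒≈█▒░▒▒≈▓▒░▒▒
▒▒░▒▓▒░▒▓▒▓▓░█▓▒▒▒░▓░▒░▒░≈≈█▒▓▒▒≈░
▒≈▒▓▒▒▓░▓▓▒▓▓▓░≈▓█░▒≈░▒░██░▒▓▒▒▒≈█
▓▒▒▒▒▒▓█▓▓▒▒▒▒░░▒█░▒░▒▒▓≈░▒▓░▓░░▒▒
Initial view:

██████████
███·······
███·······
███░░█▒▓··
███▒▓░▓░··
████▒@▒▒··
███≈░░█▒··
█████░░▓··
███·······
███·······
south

███·······
███·······
███░░█▒▓··
███▒▓░▓░··
████▒▓▒▒··
███≈░@█▒··
█████░░▓··
███▒▒≈▓▒··
███·······
███·······

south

███·······
███░░█▒▓··
███▒▓░▓░··
████▒▓▒▒··
███≈░░█▒··
█████@░▓··
███▒▒≈▓▒··
████▒░░▓··
███·······
███·······

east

██········
██░░█▒▓···
██▒▓░▓░···
███▒▓▒▒▓··
██≈░░█▒▒··
████░@▓█··
██▒▒≈▓▒▒··
███▒░░▓▒··
██········
██········

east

█·········
█░░█▒▓····
█▒▓░▓░····
██▒▓▒▒▓▒··
█≈░░█▒▒▒··
███░░@█▒··
█▒▒≈▓▒▒▒··
██▒░░▓▒░··
█·········
█·········

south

█░░█▒▓····
█▒▓░▓░····
██▒▓▒▒▓▒··
█≈░░█▒▒▒··
███░░▓█▒··
█▒▒≈▓@▒▒··
██▒░░▓▒░··
█··▒▒▒▓▒··
█·········
█·········

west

██░░█▒▓···
██▒▓░▓░···
███▒▓▒▒▓▒·
██≈░░█▒▒▒·
████░░▓█▒·
██▒▒≈@▒▒▒·
███▒░░▓▒░·
██·▒▒▒▒▓▒·
██········
██········

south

██▒▓░▓░···
███▒▓▒▒▓▒·
██≈░░█▒▒▒·
████░░▓█▒·
██▒▒≈▓▒▒▒·
███▒░@▓▒░·
██·▒▒▒▒▓▒·
██·█▒▒▒▒··
██········
██········

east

█▒▓░▓░····
██▒▓▒▒▓▒··
█≈░░█▒▒▒··
███░░▓█▒··
█▒▒≈▓▒▒▒··
██▒░░@▒░··
█·▒▒▒▒▓▒··
█·█▒▒▒▒█··
█·········
█·········

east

▒▓░▓░·····
█▒▓▒▒▓▒···
≈░░█▒▒▒···
██░░▓█▒▒··
▒▒≈▓▒▒▒▒··
█▒░░▓@░≈··
·▒▒▒▒▓▒▓··
·█▒▒▒▒█▓··
··········
··········

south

█▒▓▒▒▓▒···
≈░░█▒▒▒···
██░░▓█▒▒··
▒▒≈▓▒▒▒▒··
█▒░░▓▒░≈··
·▒▒▒▒@▒▓··
·█▒▒▒▒█▓··
···▒░≈▓▒··
··········
··········

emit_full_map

░░█▒▓···
▒▓░▓░···
█▒▓▒▒▓▒·
≈░░█▒▒▒·
██░░▓█▒▒
▒▒≈▓▒▒▒▒
█▒░░▓▒░≈
·▒▒▒▒@▒▓
·█▒▒▒▒█▓
···▒░≈▓▒

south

≈░░█▒▒▒···
██░░▓█▒▒··
▒▒≈▓▒▒▒▒··
█▒░░▓▒░≈··
·▒▒▒▒▓▒▓··
·█▒▒▒@█▓··
···▒░≈▓▒··
···≈▓▒▓≈··
··········
··········

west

█≈░░█▒▒▒··
███░░▓█▒▒·
█▒▒≈▓▒▒▒▒·
██▒░░▓▒░≈·
█·▒▒▒▒▓▒▓·
█·█▒▒@▒█▓·
█··▒▒░≈▓▒·
█··▒≈▓▒▓≈·
█·········
█·········

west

██≈░░█▒▒▒·
████░░▓█▒▒
██▒▒≈▓▒▒▒▒
███▒░░▓▒░≈
██·▒▒▒▒▓▒▓
██·█▒@▒▒█▓
██·▒▒▒░≈▓▒
██·▓▒≈▓▒▓≈
██········
██········

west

███≈░░█▒▒▒
█████░░▓█▒
███▒▒≈▓▒▒▒
████▒░░▓▒░
███▓▒▒▒▒▓▒
███▒█@▒▒▒█
███▓▒▒▒░≈▓
███≈▓▒≈▓▒▓
███·······
███·······

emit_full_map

░░█▒▓···
▒▓░▓░···
█▒▓▒▒▓▒·
≈░░█▒▒▒·
██░░▓█▒▒
▒▒≈▓▒▒▒▒
█▒░░▓▒░≈
▓▒▒▒▒▓▒▓
▒█@▒▒▒█▓
▓▒▒▒░≈▓▒
≈▓▒≈▓▒▓≈

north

████▒▓▒▒▓▒
███≈░░█▒▒▒
█████░░▓█▒
███▒▒≈▓▒▒▒
████▒░░▓▒░
███▓▒@▒▒▓▒
███▒█▒▒▒▒█
███▓▒▒▒░≈▓
███≈▓▒≈▓▒▓
███·······

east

███▒▓▒▒▓▒·
██≈░░█▒▒▒·
████░░▓█▒▒
██▒▒≈▓▒▒▒▒
███▒░░▓▒░≈
██▓▒▒@▒▓▒▓
██▒█▒▒▒▒█▓
██▓▒▒▒░≈▓▒
██≈▓▒≈▓▒▓≈
██········

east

██▒▓▒▒▓▒··
█≈░░█▒▒▒··
███░░▓█▒▒·
█▒▒≈▓▒▒▒▒·
██▒░░▓▒░≈·
█▓▒▒▒@▓▒▓·
█▒█▒▒▒▒█▓·
█▓▒▒▒░≈▓▒·
█≈▓▒≈▓▒▓≈·
█·········

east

█▒▓▒▒▓▒···
≈░░█▒▒▒···
██░░▓█▒▒··
▒▒≈▓▒▒▒▒··
█▒░░▓▒░≈··
▓▒▒▒▒@▒▓··
▒█▒▒▒▒█▓··
▓▒▒▒░≈▓▒··
≈▓▒≈▓▒▓≈··
··········

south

≈░░█▒▒▒···
██░░▓█▒▒··
▒▒≈▓▒▒▒▒··
█▒░░▓▒░≈··
▓▒▒▒▒▓▒▓··
▒█▒▒▒@█▓··
▓▒▒▒░≈▓▒··
≈▓▒≈▓▒▓≈··
··········
··········

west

█≈░░█▒▒▒··
███░░▓█▒▒·
█▒▒≈▓▒▒▒▒·
██▒░░▓▒░≈·
█▓▒▒▒▒▓▒▓·
█▒█▒▒@▒█▓·
█▓▒▒▒░≈▓▒·
█≈▓▒≈▓▒▓≈·
█·········
█·········

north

██▒▓▒▒▓▒··
█≈░░█▒▒▒··
███░░▓█▒▒·
█▒▒≈▓▒▒▒▒·
██▒░░▓▒░≈·
█▓▒▒▒@▓▒▓·
█▒█▒▒▒▒█▓·
█▓▒▒▒░≈▓▒·
█≈▓▒≈▓▒▓≈·
█·········

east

█▒▓▒▒▓▒···
≈░░█▒▒▒···
██░░▓█▒▒··
▒▒≈▓▒▒▒▒··
█▒░░▓▒░≈··
▓▒▒▒▒@▒▓··
▒█▒▒▒▒█▓··
▓▒▒▒░≈▓▒··
≈▓▒≈▓▒▓≈··
··········

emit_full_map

░░█▒▓···
▒▓░▓░···
█▒▓▒▒▓▒·
≈░░█▒▒▒·
██░░▓█▒▒
▒▒≈▓▒▒▒▒
█▒░░▓▒░≈
▓▒▒▒▒@▒▓
▒█▒▒▒▒█▓
▓▒▒▒░≈▓▒
≈▓▒≈▓▒▓≈

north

▒▓░▓░·····
█▒▓▒▒▓▒···
≈░░█▒▒▒···
██░░▓█▒▒··
▒▒≈▓▒▒▒▒··
█▒░░▓@░≈··
▓▒▒▒▒▓▒▓··
▒█▒▒▒▒█▓··
▓▒▒▒░≈▓▒··
≈▓▒≈▓▒▓≈··

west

█▒▓░▓░····
██▒▓▒▒▓▒··
█≈░░█▒▒▒··
███░░▓█▒▒·
█▒▒≈▓▒▒▒▒·
██▒░░@▒░≈·
█▓▒▒▒▒▓▒▓·
█▒█▒▒▒▒█▓·
█▓▒▒▒░≈▓▒·
█≈▓▒≈▓▒▓≈·

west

██▒▓░▓░···
███▒▓▒▒▓▒·
██≈░░█▒▒▒·
████░░▓█▒▒
██▒▒≈▓▒▒▒▒
███▒░@▓▒░≈
██▓▒▒▒▒▓▒▓
██▒█▒▒▒▒█▓
██▓▒▒▒░≈▓▒
██≈▓▒≈▓▒▓≈

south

███▒▓▒▒▓▒·
██≈░░█▒▒▒·
████░░▓█▒▒
██▒▒≈▓▒▒▒▒
███▒░░▓▒░≈
██▓▒▒@▒▓▒▓
██▒█▒▒▒▒█▓
██▓▒▒▒░≈▓▒
██≈▓▒≈▓▒▓≈
██········

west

████▒▓▒▒▓▒
███≈░░█▒▒▒
█████░░▓█▒
███▒▒≈▓▒▒▒
████▒░░▓▒░
███▓▒@▒▒▓▒
███▒█▒▒▒▒█
███▓▒▒▒░≈▓
███≈▓▒≈▓▒▓
███·······
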